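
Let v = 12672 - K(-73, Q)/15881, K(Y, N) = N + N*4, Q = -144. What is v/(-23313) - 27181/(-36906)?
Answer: 878728274327/4554615629406 ≈ 0.19293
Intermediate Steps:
K(Y, N) = 5*N (K(Y, N) = N + 4*N = 5*N)
v = 201244752/15881 (v = 12672 - 5*(-144)/15881 = 12672 - (-720)/15881 = 12672 - 1*(-720/15881) = 12672 + 720/15881 = 201244752/15881 ≈ 12672.)
v/(-23313) - 27181/(-36906) = (201244752/15881)/(-23313) - 27181/(-36906) = (201244752/15881)*(-1/23313) - 27181*(-1/36906) = -67081584/123411251 + 27181/36906 = 878728274327/4554615629406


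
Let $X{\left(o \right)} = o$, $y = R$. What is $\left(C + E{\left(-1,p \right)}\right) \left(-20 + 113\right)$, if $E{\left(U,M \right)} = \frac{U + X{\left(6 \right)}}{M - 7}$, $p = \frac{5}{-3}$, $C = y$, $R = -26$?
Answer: $- \frac{64263}{26} \approx -2471.7$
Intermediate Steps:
$y = -26$
$C = -26$
$p = - \frac{5}{3}$ ($p = 5 \left(- \frac{1}{3}\right) = - \frac{5}{3} \approx -1.6667$)
$E{\left(U,M \right)} = \frac{6 + U}{-7 + M}$ ($E{\left(U,M \right)} = \frac{U + 6}{M - 7} = \frac{6 + U}{-7 + M}$)
$\left(C + E{\left(-1,p \right)}\right) \left(-20 + 113\right) = \left(-26 + \frac{6 - 1}{-7 - \frac{5}{3}}\right) \left(-20 + 113\right) = \left(-26 + \frac{1}{- \frac{26}{3}} \cdot 5\right) 93 = \left(-26 - \frac{15}{26}\right) 93 = \left(- \frac{691}{26}\right) 93 = - \frac{64263}{26}$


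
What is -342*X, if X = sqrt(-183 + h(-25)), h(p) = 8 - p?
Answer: -1710*I*sqrt(6) ≈ -4188.6*I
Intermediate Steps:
X = 5*I*sqrt(6) (X = sqrt(-183 + (8 - 1*(-25))) = sqrt(-183 + (8 + 25)) = sqrt(-183 + 33) = sqrt(-150) = 5*I*sqrt(6) ≈ 12.247*I)
-342*X = -1710*I*sqrt(6)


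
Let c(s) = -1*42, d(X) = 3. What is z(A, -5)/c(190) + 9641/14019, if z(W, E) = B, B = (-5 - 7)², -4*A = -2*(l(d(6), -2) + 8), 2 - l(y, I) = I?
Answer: -268969/98133 ≈ -2.7409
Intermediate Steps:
l(y, I) = 2 - I
c(s) = -42
A = 6 (A = -(-1)*((2 - 1*(-2)) + 8)/2 = -(-1)*((2 + 2) + 8)/2 = -(-1)*(4 + 8)/2 = -(-1)*12/2 = -¼*(-24) = 6)
B = 144 (B = (-12)² = 144)
z(W, E) = 144
z(A, -5)/c(190) + 9641/14019 = 144/(-42) + 9641/14019 = 144*(-1/42) + 9641*(1/14019) = -24/7 + 9641/14019 = -268969/98133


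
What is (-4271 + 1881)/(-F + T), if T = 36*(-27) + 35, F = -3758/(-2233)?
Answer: 5336870/2096079 ≈ 2.5461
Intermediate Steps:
F = 3758/2233 (F = -3758*(-1/2233) = 3758/2233 ≈ 1.6829)
T = -937 (T = -972 + 35 = -937)
(-4271 + 1881)/(-F + T) = (-4271 + 1881)/(-1*3758/2233 - 937) = -2390/(-3758/2233 - 937) = -2390/(-2096079/2233) = -2390*(-2233/2096079) = 5336870/2096079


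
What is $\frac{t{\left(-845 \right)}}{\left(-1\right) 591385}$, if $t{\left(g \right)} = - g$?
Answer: $- \frac{169}{118277} \approx -0.0014288$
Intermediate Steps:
$\frac{t{\left(-845 \right)}}{\left(-1\right) 591385} = \frac{\left(-1\right) \left(-845\right)}{\left(-1\right) 591385} = \frac{845}{-591385} = 845 \left(- \frac{1}{591385}\right) = - \frac{169}{118277}$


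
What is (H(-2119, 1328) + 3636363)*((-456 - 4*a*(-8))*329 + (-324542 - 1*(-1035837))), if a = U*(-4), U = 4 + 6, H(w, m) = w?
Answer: 509342930844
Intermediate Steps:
U = 10
a = -40 (a = 10*(-4) = -40)
(H(-2119, 1328) + 3636363)*((-456 - 4*a*(-8))*329 + (-324542 - 1*(-1035837))) = (-2119 + 3636363)*((-456 - 4*(-40)*(-8))*329 + (-324542 - 1*(-1035837))) = 3634244*((-456 + 160*(-8))*329 + (-324542 + 1035837)) = 3634244*((-456 - 1280)*329 + 711295) = 3634244*(-1736*329 + 711295) = 3634244*(-571144 + 711295) = 3634244*140151 = 509342930844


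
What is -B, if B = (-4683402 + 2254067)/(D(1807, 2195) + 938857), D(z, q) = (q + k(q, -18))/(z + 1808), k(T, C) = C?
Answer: 8782046025/3393970232 ≈ 2.5875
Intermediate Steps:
D(z, q) = (-18 + q)/(1808 + z) (D(z, q) = (q - 18)/(z + 1808) = (-18 + q)/(1808 + z))
B = -8782046025/3393970232 (B = (-4683402 + 2254067)/((-18 + 2195)/(1808 + 1807) + 938857) = -2429335/(2177/3615 + 938857) = -2429335/3393970232/3615 = -2429335*3615/3393970232 = -8782046025/3393970232 ≈ -2.5875)
-B = -1*(-8782046025/3393970232) = 8782046025/3393970232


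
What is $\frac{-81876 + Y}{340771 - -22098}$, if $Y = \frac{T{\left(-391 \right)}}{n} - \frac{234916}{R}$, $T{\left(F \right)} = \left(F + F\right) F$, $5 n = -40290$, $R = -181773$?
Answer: $- \frac{61909009589}{274253850117} \approx -0.22574$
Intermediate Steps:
$n = -8058$ ($n = \frac{1}{5} \left(-40290\right) = -8058$)
$T{\left(F \right)} = 2 F^{2}$ ($T{\left(F \right)} = 2 F F = 2 F^{2}$)
$Y = - \frac{27701921}{755793}$ ($Y = \frac{2 \left(-391\right)^{2}}{-8058} - \frac{234916}{-181773} = 2 \cdot 152881 \left(- \frac{1}{8058}\right) - - \frac{12364}{9567} = 305762 \left(- \frac{1}{8058}\right) + \frac{12364}{9567} = - \frac{8993}{237} + \frac{12364}{9567} = - \frac{27701921}{755793} \approx -36.653$)
$\frac{-81876 + Y}{340771 - -22098} = \frac{-81876 - \frac{27701921}{755793}}{340771 - -22098} = - \frac{61909009589}{755793 \left(340771 + 22098\right)} = - \frac{61909009589}{755793 \cdot 362869} = \left(- \frac{61909009589}{755793}\right) \frac{1}{362869} = - \frac{61909009589}{274253850117}$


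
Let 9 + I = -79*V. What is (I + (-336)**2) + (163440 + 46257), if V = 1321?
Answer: 218225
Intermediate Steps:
I = -104368 (I = -9 - 79*1321 = -9 - 104359 = -104368)
(I + (-336)**2) + (163440 + 46257) = (-104368 + (-336)**2) + (163440 + 46257) = (-104368 + 112896) + 209697 = 8528 + 209697 = 218225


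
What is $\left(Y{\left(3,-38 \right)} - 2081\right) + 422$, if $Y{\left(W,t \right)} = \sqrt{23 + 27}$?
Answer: $-1659 + 5 \sqrt{2} \approx -1651.9$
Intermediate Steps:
$Y{\left(W,t \right)} = 5 \sqrt{2}$ ($Y{\left(W,t \right)} = \sqrt{50} = 5 \sqrt{2}$)
$\left(Y{\left(3,-38 \right)} - 2081\right) + 422 = \left(5 \sqrt{2} - 2081\right) + 422 = \left(-2081 + 5 \sqrt{2}\right) + 422 = -1659 + 5 \sqrt{2}$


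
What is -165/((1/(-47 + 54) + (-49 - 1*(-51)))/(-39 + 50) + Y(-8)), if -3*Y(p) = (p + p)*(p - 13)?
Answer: 12705/8609 ≈ 1.4758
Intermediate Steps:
Y(p) = -2*p*(-13 + p)/3 (Y(p) = -(p + p)*(p - 13)/3 = -2*p*(-13 + p)/3)
-165/((1/(-47 + 54) + (-49 - 1*(-51)))/(-39 + 50) + Y(-8)) = -165/((1/(-47 + 54) + (-49 - 1*(-51)))/(-39 + 50) + (⅔)*(-8)*(13 - 1*(-8))) = -165/((1/7 + (-49 + 51))/11 + (⅔)*(-8)*(13 + 8)) = -165/((⅐ + 2)*(1/11) + (⅔)*(-8)*21) = -165/((15/7)*(1/11) - 112) = -165/(15/77 - 112) = -165/(-8609/77) = -165*(-77/8609) = 12705/8609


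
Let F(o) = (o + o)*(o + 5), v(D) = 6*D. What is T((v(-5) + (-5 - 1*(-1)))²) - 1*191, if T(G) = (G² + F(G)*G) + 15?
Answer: 3104308352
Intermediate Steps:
F(o) = 2*o*(5 + o) (F(o) = (2*o)*(5 + o) = 2*o*(5 + o))
T(G) = 15 + G² + 2*G²*(5 + G) (T(G) = (G² + (2*G*(5 + G))*G) + 15 = (G² + 2*G²*(5 + G)) + 15 = 15 + G² + 2*G²*(5 + G))
T((v(-5) + (-5 - 1*(-1)))²) - 1*191 = (15 + 2*((6*(-5) + (-5 - 1*(-1)))²)³ + 11*((6*(-5) + (-5 - 1*(-1)))²)²) - 1*191 = (15 + 2*((-30 + (-5 + 1))²)³ + 11*((-30 + (-5 + 1))²)²) - 191 = (15 + 2*((-30 - 4)²)³ + 11*((-30 - 4)²)²) - 191 = (15 + 2*((-34)²)³ + 11*((-34)²)²) - 191 = (15 + 2*1156³ + 11*1156²) - 191 = (15 + 2*1544804416 + 11*1336336) - 191 = (15 + 3089608832 + 14699696) - 191 = 3104308543 - 191 = 3104308352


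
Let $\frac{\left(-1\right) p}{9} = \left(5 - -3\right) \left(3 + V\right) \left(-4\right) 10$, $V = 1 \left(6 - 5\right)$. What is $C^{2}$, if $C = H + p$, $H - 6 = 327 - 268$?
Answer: $134212225$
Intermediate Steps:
$V = 1$ ($V = 1 \cdot 1 = 1$)
$p = 11520$ ($p = - 9 \left(5 - -3\right) \left(3 + 1\right) \left(-4\right) 10 = - 9 \left(5 + 3\right) 4 \left(-4\right) 10 = - 9 \cdot 8 \left(-16\right) 10 = - 9 \left(\left(-128\right) 10\right) = \left(-9\right) \left(-1280\right) = 11520$)
$H = 65$ ($H = 6 + \left(327 - 268\right) = 6 + 59 = 65$)
$C = 11585$ ($C = 65 + 11520 = 11585$)
$C^{2} = 11585^{2} = 134212225$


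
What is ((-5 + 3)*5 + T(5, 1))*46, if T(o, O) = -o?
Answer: -690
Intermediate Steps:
((-5 + 3)*5 + T(5, 1))*46 = ((-5 + 3)*5 - 1*5)*46 = (-2*5 - 5)*46 = (-10 - 5)*46 = -15*46 = -690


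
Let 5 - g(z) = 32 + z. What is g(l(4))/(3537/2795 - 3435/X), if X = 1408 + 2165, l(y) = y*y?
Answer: -143140335/1012292 ≈ -141.40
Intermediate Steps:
l(y) = y²
X = 3573
g(z) = -27 - z (g(z) = 5 - (32 + z) = 5 + (-32 - z) = -27 - z)
g(l(4))/(3537/2795 - 3435/X) = (-27 - 1*4²)/(3537/2795 - 3435/3573) = (-27 - 1*16)/(3537*(1/2795) - 3435*1/3573) = (-27 - 16)/(3537/2795 - 1145/1191) = -43/1012292/3328845 = -43*3328845/1012292 = -143140335/1012292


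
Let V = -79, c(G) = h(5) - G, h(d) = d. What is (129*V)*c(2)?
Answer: -30573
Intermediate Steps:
c(G) = 5 - G
(129*V)*c(2) = (129*(-79))*(5 - 1*2) = -10191*(5 - 2) = -10191*3 = -30573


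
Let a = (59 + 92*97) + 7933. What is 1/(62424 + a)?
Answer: 1/79340 ≈ 1.2604e-5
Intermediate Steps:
a = 16916 (a = (59 + 8924) + 7933 = 8983 + 7933 = 16916)
1/(62424 + a) = 1/(62424 + 16916) = 1/79340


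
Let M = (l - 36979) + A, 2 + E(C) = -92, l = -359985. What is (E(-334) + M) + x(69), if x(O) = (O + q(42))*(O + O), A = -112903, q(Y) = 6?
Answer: -499611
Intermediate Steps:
E(C) = -94 (E(C) = -2 - 92 = -94)
x(O) = 2*O*(6 + O) (x(O) = (O + 6)*(O + O) = (6 + O)*(2*O) = 2*O*(6 + O))
M = -509867 (M = (-359985 - 36979) - 112903 = -396964 - 112903 = -509867)
(E(-334) + M) + x(69) = (-94 - 509867) + 2*69*(6 + 69) = -509961 + 2*69*75 = -509961 + 10350 = -499611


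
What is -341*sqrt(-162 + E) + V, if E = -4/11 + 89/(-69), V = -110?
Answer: -110 - 31*I*sqrt(94277667)/69 ≈ -110.0 - 4362.3*I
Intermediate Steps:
E = -1255/759 (E = -4*1/11 + 89*(-1/69) = -4/11 - 89/69 = -1255/759 ≈ -1.6535)
-341*sqrt(-162 + E) + V = -341*sqrt(-162 - 1255/759) - 110 = -31*I*sqrt(94277667)/69 - 110 = -110 - 31*I*sqrt(94277667)/69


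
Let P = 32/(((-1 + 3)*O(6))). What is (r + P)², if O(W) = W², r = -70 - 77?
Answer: 1739761/81 ≈ 21479.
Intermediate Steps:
r = -147
P = 4/9 (P = 32/(((-1 + 3)*6²)) = 32/((2*36)) = 32/72 = 32*(1/72) = 4/9 ≈ 0.44444)
(r + P)² = (-147 + 4/9)² = (-1319/9)² = 1739761/81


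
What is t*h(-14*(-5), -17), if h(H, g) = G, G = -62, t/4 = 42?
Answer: -10416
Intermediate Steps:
t = 168 (t = 4*42 = 168)
h(H, g) = -62
t*h(-14*(-5), -17) = 168*(-62) = -10416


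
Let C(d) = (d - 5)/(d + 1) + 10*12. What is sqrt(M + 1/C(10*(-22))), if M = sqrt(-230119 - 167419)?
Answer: sqrt(644955 + 78057225*I*sqrt(397538))/8835 ≈ 17.755 + 17.755*I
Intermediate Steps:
C(d) = 120 + (-5 + d)/(1 + d) (C(d) = (-5 + d)/(1 + d) + 120 = 120 + (-5 + d)/(1 + d))
M = I*sqrt(397538) (M = sqrt(-397538) = I*sqrt(397538) ≈ 630.51*I)
sqrt(M + 1/C(10*(-22))) = sqrt(I*sqrt(397538) + 1/((115 + 121*(10*(-22)))/(1 + 10*(-22)))) = sqrt(I*sqrt(397538) + 1/((115 + 121*(-220))/(1 - 220))) = sqrt(I*sqrt(397538) + 1/((115 - 26620)/(-219))) = sqrt(I*sqrt(397538) + 1/(-1/219*(-26505))) = sqrt(I*sqrt(397538) + 1/(8835/73)) = sqrt(I*sqrt(397538) + 73/8835) = sqrt(73/8835 + I*sqrt(397538))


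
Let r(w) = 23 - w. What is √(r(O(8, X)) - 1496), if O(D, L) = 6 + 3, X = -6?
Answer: I*√1482 ≈ 38.497*I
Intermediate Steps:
O(D, L) = 9
√(r(O(8, X)) - 1496) = √((23 - 1*9) - 1496) = √((23 - 9) - 1496) = √(14 - 1496) = √(-1482) = I*√1482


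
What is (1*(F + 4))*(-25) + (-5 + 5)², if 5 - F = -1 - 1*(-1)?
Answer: -225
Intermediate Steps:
F = 5 (F = 5 - (-1 - 1*(-1)) = 5 - (-1 + 1) = 5 - 1*0 = 5 + 0 = 5)
(1*(F + 4))*(-25) + (-5 + 5)² = (1*(5 + 4))*(-25) + (-5 + 5)² = (1*9)*(-25) + 0² = 9*(-25) + 0 = -225 + 0 = -225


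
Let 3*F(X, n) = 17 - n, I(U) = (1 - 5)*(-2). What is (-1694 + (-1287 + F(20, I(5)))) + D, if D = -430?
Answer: -3408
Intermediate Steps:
I(U) = 8 (I(U) = -4*(-2) = 8)
F(X, n) = 17/3 - n/3 (F(X, n) = (17 - n)/3 = 17/3 - n/3)
(-1694 + (-1287 + F(20, I(5)))) + D = (-1694 + (-1287 + (17/3 - ⅓*8))) - 430 = (-1694 + (-1287 + (17/3 - 8/3))) - 430 = (-1694 + (-1287 + 3)) - 430 = (-1694 - 1284) - 430 = -2978 - 430 = -3408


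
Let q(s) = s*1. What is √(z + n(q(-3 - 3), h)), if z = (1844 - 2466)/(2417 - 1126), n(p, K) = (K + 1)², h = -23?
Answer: 3*√89541178/1291 ≈ 21.989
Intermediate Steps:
q(s) = s
n(p, K) = (1 + K)²
z = -622/1291 ≈ -0.48180
√(z + n(q(-3 - 3), h)) = √(-622/1291 + (1 - 23)²) = √(-622/1291 + (-22)²) = √(-622/1291 + 484) = √(624222/1291) = 3*√89541178/1291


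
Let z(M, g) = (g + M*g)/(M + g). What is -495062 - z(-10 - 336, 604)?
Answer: -21252936/43 ≈ -4.9425e+5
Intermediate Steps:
z(M, g) = (g + M*g)/(M + g)
-495062 - z(-10 - 336, 604) = -495062 - 604*(1 + (-10 - 336))/((-10 - 336) + 604) = -495062 - 604*(1 - 346)/(-346 + 604) = -495062 - 604*(-345)/258 = -495062 - 1*(-34730/43) = -495062 + 34730/43 = -21252936/43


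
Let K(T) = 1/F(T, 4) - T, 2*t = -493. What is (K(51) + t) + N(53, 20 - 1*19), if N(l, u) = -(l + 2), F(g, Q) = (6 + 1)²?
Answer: -34543/98 ≈ -352.48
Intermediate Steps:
t = -493/2 (t = (½)*(-493) = -493/2 ≈ -246.50)
F(g, Q) = 49 (F(g, Q) = 7² = 49)
N(l, u) = -2 - l (N(l, u) = -(2 + l) = -2 - l)
K(T) = 1/49 - T
(K(51) + t) + N(53, 20 - 1*19) = ((1/49 - 1*51) - 493/2) + (-2 - 1*53) = ((1/49 - 51) - 493/2) + (-2 - 53) = (-2498/49 - 493/2) - 55 = -29153/98 - 55 = -34543/98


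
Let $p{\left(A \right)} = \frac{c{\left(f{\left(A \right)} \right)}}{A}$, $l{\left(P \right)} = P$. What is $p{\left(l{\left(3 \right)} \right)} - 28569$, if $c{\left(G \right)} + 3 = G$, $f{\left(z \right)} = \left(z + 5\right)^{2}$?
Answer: $- \frac{85646}{3} \approx -28549.0$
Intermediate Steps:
$f{\left(z \right)} = \left(5 + z\right)^{2}$
$c{\left(G \right)} = -3 + G$
$p{\left(A \right)} = \frac{-3 + \left(5 + A\right)^{2}}{A}$
$p{\left(l{\left(3 \right)} \right)} - 28569 = \frac{-3 + \left(5 + 3\right)^{2}}{3} - 28569 = \frac{-3 + 8^{2}}{3} - 28569 = \frac{-3 + 64}{3} - 28569 = \frac{1}{3} \cdot 61 - 28569 = \frac{61}{3} - 28569 = - \frac{85646}{3}$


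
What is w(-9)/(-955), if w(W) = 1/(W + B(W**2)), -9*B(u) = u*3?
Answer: 1/34380 ≈ 2.9087e-5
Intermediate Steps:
B(u) = -u/3 (B(u) = -u*3/9 = -u/3)
w(W) = 1/(W - W**2/3)
w(-9)/(-955) = -3/(-9*(-3 - 9))/(-955) = -3*(-1/9)/(-12)*(-1/955) = -3*(-1/9)*(-1/12)*(-1/955) = -1/36*(-1/955) = 1/34380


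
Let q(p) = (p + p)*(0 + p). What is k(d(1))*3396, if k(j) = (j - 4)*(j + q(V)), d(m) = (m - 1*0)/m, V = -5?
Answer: -519588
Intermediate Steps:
q(p) = 2*p**2 (q(p) = (2*p)*p = 2*p**2)
d(m) = 1 (d(m) = (m + 0)/m = m/m = 1)
k(j) = (-4 + j)*(50 + j) (k(j) = (j - 4)*(j + 2*(-5)**2) = (-4 + j)*(j + 2*25) = (-4 + j)*(j + 50) = (-4 + j)*(50 + j))
k(d(1))*3396 = (-200 + 1**2 + 46*1)*3396 = (-200 + 1 + 46)*3396 = -153*3396 = -519588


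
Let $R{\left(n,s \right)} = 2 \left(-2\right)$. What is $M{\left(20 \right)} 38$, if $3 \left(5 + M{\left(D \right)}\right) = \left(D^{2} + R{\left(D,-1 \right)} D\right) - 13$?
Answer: $\frac{11096}{3} \approx 3698.7$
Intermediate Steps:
$R{\left(n,s \right)} = -4$
$M{\left(D \right)} = - \frac{28}{3} - \frac{4 D}{3} + \frac{D^{2}}{3}$ ($M{\left(D \right)} = -5 + \frac{\left(D^{2} - 4 D\right) - 13}{3} = -5 + \frac{-13 + D^{2} - 4 D}{3} = -5 - \left(\frac{13}{3} - \frac{D^{2}}{3} + \frac{4 D}{3}\right) = - \frac{28}{3} - \frac{4 D}{3} + \frac{D^{2}}{3}$)
$M{\left(20 \right)} 38 = \left(- \frac{28}{3} - \frac{80}{3} + \frac{20^{2}}{3}\right) 38 = \left(- \frac{28}{3} - \frac{80}{3} + \frac{1}{3} \cdot 400\right) 38 = \left(- \frac{28}{3} - \frac{80}{3} + \frac{400}{3}\right) 38 = \frac{292}{3} \cdot 38 = \frac{11096}{3}$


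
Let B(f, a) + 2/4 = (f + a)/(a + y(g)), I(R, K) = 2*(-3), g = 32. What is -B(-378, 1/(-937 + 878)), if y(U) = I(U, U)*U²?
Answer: 317891/724994 ≈ 0.43847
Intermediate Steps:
I(R, K) = -6
y(U) = -6*U²
B(f, a) = -½ + (a + f)/(-6144 + a) (B(f, a) = -½ + (f + a)/(a - 6*32²) = -½ + (a + f)/(a - 6*1024) = -½ + (a + f)/(a - 6144) = -½ + (a + f)/(-6144 + a))
-B(-378, 1/(-937 + 878)) = -(3072 - 378 + 1/(2*(-937 + 878)))/(-6144 + 1/(-937 + 878)) = -(3072 - 378 + (½)/(-59))/(-6144 + 1/(-59)) = -(3072 - 378 + (½)*(-1/59))/(-6144 - 1/59) = -(3072 - 378 - 1/118)/(-362497/59) = -(-59)*317891/(362497*118) = -1*(-317891/724994) = 317891/724994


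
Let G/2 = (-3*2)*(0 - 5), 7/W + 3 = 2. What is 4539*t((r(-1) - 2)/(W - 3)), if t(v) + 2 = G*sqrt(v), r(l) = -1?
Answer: -9078 + 27234*sqrt(30) ≈ 1.4009e+5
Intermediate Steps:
W = -7 (W = 7/(-3 + 2) = 7/(-1) = 7*(-1) = -7)
G = 60 (G = 2*((-3*2)*(0 - 5)) = 2*(-6*(-5)) = 2*30 = 60)
t(v) = -2 + 60*sqrt(v)
4539*t((r(-1) - 2)/(W - 3)) = 4539*(-2 + 60*sqrt((-1 - 2)/(-7 - 3))) = 4539*(-2 + 60*sqrt(-3/(-10))) = 4539*(-2 + 60*sqrt(-3*(-1/10))) = 4539*(-2 + 60*sqrt(3/10)) = 4539*(-2 + 60*(sqrt(30)/10)) = 4539*(-2 + 6*sqrt(30)) = -9078 + 27234*sqrt(30)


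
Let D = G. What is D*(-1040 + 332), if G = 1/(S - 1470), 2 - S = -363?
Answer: 708/1105 ≈ 0.64072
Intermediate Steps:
S = 365 (S = 2 - 1*(-363) = 2 + 363 = 365)
G = -1/1105 (G = 1/(365 - 1470) = 1/(-1105) = -1/1105 ≈ -0.00090498)
D = -1/1105 ≈ -0.00090498
D*(-1040 + 332) = -(-1040 + 332)/1105 = -1/1105*(-708) = 708/1105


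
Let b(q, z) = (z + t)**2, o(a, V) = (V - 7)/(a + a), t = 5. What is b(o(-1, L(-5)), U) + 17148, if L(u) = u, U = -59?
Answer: 20064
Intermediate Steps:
o(a, V) = (-7 + V)/(2*a) (o(a, V) = (-7 + V)/((2*a)) = (-7 + V)*(1/(2*a)) = (-7 + V)/(2*a))
b(q, z) = (5 + z)**2 (b(q, z) = (z + 5)**2 = (5 + z)**2)
b(o(-1, L(-5)), U) + 17148 = (5 - 59)**2 + 17148 = (-54)**2 + 17148 = 2916 + 17148 = 20064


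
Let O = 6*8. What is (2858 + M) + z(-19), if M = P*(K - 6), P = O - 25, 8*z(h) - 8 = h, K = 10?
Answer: 23589/8 ≈ 2948.6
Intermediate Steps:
O = 48
z(h) = 1 + h/8
P = 23 (P = 48 - 25 = 23)
M = 92 (M = 23*(10 - 6) = 23*4 = 92)
(2858 + M) + z(-19) = (2858 + 92) + (1 + (⅛)*(-19)) = 2950 + (1 - 19/8) = 2950 - 11/8 = 23589/8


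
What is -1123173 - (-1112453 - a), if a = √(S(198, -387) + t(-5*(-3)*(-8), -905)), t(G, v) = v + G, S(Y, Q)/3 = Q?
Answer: -10720 + I*√2186 ≈ -10720.0 + 46.755*I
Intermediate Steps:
S(Y, Q) = 3*Q
t(G, v) = G + v
a = I*√2186 (a = √(3*(-387) + (-5*(-3)*(-8) - 905)) = √(-1161 + (15*(-8) - 905)) = √(-1161 + (-120 - 905)) = √(-1161 - 1025) = √(-2186) = I*√2186 ≈ 46.755*I)
-1123173 - (-1112453 - a) = -1123173 - (-1112453 - I*√2186) = -1123173 + (1112453 + I*√2186) = -10720 + I*√2186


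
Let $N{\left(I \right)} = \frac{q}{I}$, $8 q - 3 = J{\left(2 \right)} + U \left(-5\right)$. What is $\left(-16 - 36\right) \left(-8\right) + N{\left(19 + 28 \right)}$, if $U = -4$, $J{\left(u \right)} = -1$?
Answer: $\frac{78219}{188} \approx 416.06$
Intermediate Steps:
$q = \frac{11}{4}$ ($q = \frac{3}{8} + \frac{-1 - -20}{8} = \frac{3}{8} + \frac{-1 + 20}{8} = \frac{3}{8} + \frac{1}{8} \cdot 19 = \frac{3}{8} + \frac{19}{8} = \frac{11}{4} \approx 2.75$)
$N{\left(I \right)} = \frac{11}{4 I}$
$\left(-16 - 36\right) \left(-8\right) + N{\left(19 + 28 \right)} = \left(-16 - 36\right) \left(-8\right) + \frac{11}{4 \left(19 + 28\right)} = \left(-52\right) \left(-8\right) + \frac{11}{4 \cdot 47} = 416 + \frac{11}{4} \cdot \frac{1}{47} = 416 + \frac{11}{188} = \frac{78219}{188}$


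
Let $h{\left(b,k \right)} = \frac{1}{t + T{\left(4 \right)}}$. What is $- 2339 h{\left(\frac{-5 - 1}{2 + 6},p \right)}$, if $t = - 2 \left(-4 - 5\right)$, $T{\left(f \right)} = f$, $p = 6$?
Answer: $- \frac{2339}{22} \approx -106.32$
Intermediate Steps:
$t = 18$ ($t = \left(-2\right) \left(-9\right) = 18$)
$h{\left(b,k \right)} = \frac{1}{22}$ ($h{\left(b,k \right)} = \frac{1}{18 + 4} = \frac{1}{22}$)
$- 2339 h{\left(\frac{-5 - 1}{2 + 6},p \right)} = \left(-2339\right) \frac{1}{22} = - \frac{2339}{22}$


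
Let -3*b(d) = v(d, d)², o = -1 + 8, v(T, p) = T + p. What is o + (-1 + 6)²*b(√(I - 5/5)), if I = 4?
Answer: -93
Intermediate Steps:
o = 7
b(d) = -4*d²/3 (b(d) = -(d + d)²/3 = -4*d²/3)
o + (-1 + 6)²*b(√(I - 5/5)) = 7 + (-1 + 6)²*(-4*(√(4 - 5/5))²/3) = 7 + 5²*(-4*(√(4 - 5*⅕))²/3) = 7 + 25*(-4*(√(4 - 1))²/3) = 7 + 25*(-4*(√3)²/3) = 7 + 25*(-4/3*3) = 7 + 25*(-4) = 7 - 100 = -93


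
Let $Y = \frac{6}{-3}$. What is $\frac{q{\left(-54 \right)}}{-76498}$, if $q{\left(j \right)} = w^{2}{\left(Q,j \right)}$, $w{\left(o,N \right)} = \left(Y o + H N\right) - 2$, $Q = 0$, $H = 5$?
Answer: $- \frac{36992}{38249} \approx -0.96714$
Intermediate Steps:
$Y = -2$ ($Y = 6 \left(- \frac{1}{3}\right) = -2$)
$w{\left(o,N \right)} = -2 - 2 o + 5 N$ ($w{\left(o,N \right)} = \left(- 2 o + 5 N\right) - 2 = -2 - 2 o + 5 N$)
$q{\left(j \right)} = \left(-2 + 5 j\right)^{2}$ ($q{\left(j \right)} = \left(-2 - 0 + 5 j\right)^{2} = \left(-2 + 0 + 5 j\right)^{2} = \left(-2 + 5 j\right)^{2}$)
$\frac{q{\left(-54 \right)}}{-76498} = \frac{\left(-2 + 5 \left(-54\right)\right)^{2}}{-76498} = \left(-2 - 270\right)^{2} \left(- \frac{1}{76498}\right) = \left(-272\right)^{2} \left(- \frac{1}{76498}\right) = 73984 \left(- \frac{1}{76498}\right) = - \frac{36992}{38249}$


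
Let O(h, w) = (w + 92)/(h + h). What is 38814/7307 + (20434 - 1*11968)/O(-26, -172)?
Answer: 402485043/73070 ≈ 5508.2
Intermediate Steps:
O(h, w) = (92 + w)/(2*h) (O(h, w) = (92 + w)/((2*h)) = (92 + w)*(1/(2*h)) = (92 + w)/(2*h))
38814/7307 + (20434 - 1*11968)/O(-26, -172) = 38814/7307 + (20434 - 1*11968)/(((½)*(92 - 172)/(-26))) = 38814*(1/7307) + (20434 - 11968)/(((½)*(-1/26)*(-80))) = 38814/7307 + 8466/(20/13) = 38814/7307 + 8466*(13/20) = 38814/7307 + 55029/10 = 402485043/73070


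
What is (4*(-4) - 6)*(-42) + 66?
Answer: 990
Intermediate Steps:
(4*(-4) - 6)*(-42) + 66 = (-16 - 6)*(-42) + 66 = -22*(-42) + 66 = 924 + 66 = 990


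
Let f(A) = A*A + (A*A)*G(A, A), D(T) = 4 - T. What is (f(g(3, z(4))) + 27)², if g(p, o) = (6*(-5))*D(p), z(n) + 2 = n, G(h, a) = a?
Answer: 679801329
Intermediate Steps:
z(n) = -2 + n
g(p, o) = -120 + 30*p (g(p, o) = (6*(-5))*(4 - p) = -30*(4 - p) = -120 + 30*p)
f(A) = A² + A³ (f(A) = A*A + (A*A)*A = A² + A²*A = A² + A³)
(f(g(3, z(4))) + 27)² = ((-120 + 30*3)²*(1 + (-120 + 30*3)) + 27)² = ((-120 + 90)²*(1 + (-120 + 90)) + 27)² = ((-30)²*(1 - 30) + 27)² = (900*(-29) + 27)² = (-26100 + 27)² = (-26073)² = 679801329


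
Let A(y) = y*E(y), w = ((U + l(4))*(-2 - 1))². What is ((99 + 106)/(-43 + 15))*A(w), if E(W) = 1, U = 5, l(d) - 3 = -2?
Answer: -16605/7 ≈ -2372.1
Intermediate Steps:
l(d) = 1 (l(d) = 3 - 2 = 1)
w = 324 (w = ((5 + 1)*(-2 - 1))² = (6*(-3))² = (-18)² = 324)
A(y) = y (A(y) = y*1 = y)
((99 + 106)/(-43 + 15))*A(w) = ((99 + 106)/(-43 + 15))*324 = (205/(-28))*324 = (205*(-1/28))*324 = -205/28*324 = -16605/7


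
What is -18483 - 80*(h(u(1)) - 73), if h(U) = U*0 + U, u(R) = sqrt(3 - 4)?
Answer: -12643 - 80*I ≈ -12643.0 - 80.0*I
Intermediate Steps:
u(R) = I (u(R) = sqrt(-1) = I)
h(U) = U (h(U) = 0 + U = U)
-18483 - 80*(h(u(1)) - 73) = -18483 - 80*(I - 73) = -18483 - 80*(-73 + I) = -18483 + (5840 - 80*I) = -12643 - 80*I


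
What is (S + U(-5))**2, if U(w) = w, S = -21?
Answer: 676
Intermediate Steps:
(S + U(-5))**2 = (-21 - 5)**2 = (-26)**2 = 676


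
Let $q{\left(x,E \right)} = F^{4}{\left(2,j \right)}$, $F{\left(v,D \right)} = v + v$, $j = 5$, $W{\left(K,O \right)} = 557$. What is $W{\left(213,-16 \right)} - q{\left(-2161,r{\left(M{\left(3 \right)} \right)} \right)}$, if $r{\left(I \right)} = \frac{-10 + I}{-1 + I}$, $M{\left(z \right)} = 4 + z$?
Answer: $301$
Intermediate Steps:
$F{\left(v,D \right)} = 2 v$
$r{\left(I \right)} = \frac{-10 + I}{-1 + I}$
$q{\left(x,E \right)} = 256$ ($q{\left(x,E \right)} = \left(2 \cdot 2\right)^{4} = 4^{4} = 256$)
$W{\left(213,-16 \right)} - q{\left(-2161,r{\left(M{\left(3 \right)} \right)} \right)} = 557 - 256 = 301$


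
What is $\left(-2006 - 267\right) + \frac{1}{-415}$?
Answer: $- \frac{943296}{415} \approx -2273.0$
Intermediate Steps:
$\left(-2006 - 267\right) + \frac{1}{-415} = -2273 - \frac{1}{415} = - \frac{943296}{415}$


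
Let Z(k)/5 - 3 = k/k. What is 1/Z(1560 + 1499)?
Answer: 1/20 ≈ 0.050000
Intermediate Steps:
Z(k) = 20 (Z(k) = 15 + 5*(k/k) = 15 + 5*1 = 15 + 5 = 20)
1/Z(1560 + 1499) = 1/20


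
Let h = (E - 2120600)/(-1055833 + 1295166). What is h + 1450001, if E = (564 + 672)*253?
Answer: 347031281441/239333 ≈ 1.4500e+6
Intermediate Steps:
E = 312708 (E = 1236*253 = 312708)
h = -1807892/239333 (h = (312708 - 2120600)/(-1055833 + 1295166) = -1807892/239333 ≈ -7.5539)
h + 1450001 = -1807892/239333 + 1450001 = 347031281441/239333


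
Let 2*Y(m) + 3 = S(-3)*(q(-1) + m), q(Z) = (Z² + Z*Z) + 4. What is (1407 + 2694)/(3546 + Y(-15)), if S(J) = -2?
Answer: 2734/2369 ≈ 1.1541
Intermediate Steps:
q(Z) = 4 + 2*Z² (q(Z) = (Z² + Z²) + 4 = 2*Z² + 4 = 4 + 2*Z²)
Y(m) = -15/2 - m (Y(m) = -3/2 + (-2*((4 + 2*(-1)²) + m))/2 = -3/2 + (-2*((4 + 2*1) + m))/2 = -3/2 + (-2*((4 + 2) + m))/2 = -3/2 + (-2*(6 + m))/2 = -3/2 + (-12 - 2*m)/2 = -3/2 + (-6 - m) = -15/2 - m)
(1407 + 2694)/(3546 + Y(-15)) = (1407 + 2694)/(3546 + (-15/2 - 1*(-15))) = 4101/(3546 + (-15/2 + 15)) = 4101/(3546 + 15/2) = 4101/(7107/2) = 4101*(2/7107) = 2734/2369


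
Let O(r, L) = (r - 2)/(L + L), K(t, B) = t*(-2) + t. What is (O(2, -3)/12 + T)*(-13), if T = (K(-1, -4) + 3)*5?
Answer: -260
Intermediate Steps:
K(t, B) = -t (K(t, B) = -2*t + t = -t)
O(r, L) = (-2 + r)/(2*L) (O(r, L) = (-2 + r)/((2*L)) = (-2 + r)*(1/(2*L)) = (-2 + r)/(2*L))
T = 20 (T = (-1*(-1) + 3)*5 = (1 + 3)*5 = 4*5 = 20)
(O(2, -3)/12 + T)*(-13) = (((½)*(-2 + 2)/(-3))/12 + 20)*(-13) = (((½)*(-⅓)*0)*(1/12) + 20)*(-13) = (0*(1/12) + 20)*(-13) = (0 + 20)*(-13) = 20*(-13) = -260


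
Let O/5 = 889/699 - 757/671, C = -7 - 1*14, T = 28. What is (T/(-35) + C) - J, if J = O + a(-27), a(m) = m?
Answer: 10510354/2345145 ≈ 4.4818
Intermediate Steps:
C = -21 (C = -7 - 14 = -21)
O = 336880/469029 (O = 5*(889/699 - 757/671) = 5*(67376/469029) = 336880/469029 ≈ 0.71825)
J = -12326903/469029 (J = 336880/469029 - 27 = -12326903/469029 ≈ -26.282)
(T/(-35) + C) - J = (28/(-35) - 21) - 1*(-12326903/469029) = (28*(-1/35) - 21) + 12326903/469029 = (-⅘ - 21) + 12326903/469029 = -109/5 + 12326903/469029 = 10510354/2345145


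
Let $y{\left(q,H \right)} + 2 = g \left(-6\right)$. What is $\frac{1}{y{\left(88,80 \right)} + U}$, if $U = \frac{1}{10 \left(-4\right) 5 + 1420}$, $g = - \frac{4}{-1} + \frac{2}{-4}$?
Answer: $- \frac{1220}{28059} \approx -0.04348$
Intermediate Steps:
$g = \frac{7}{2}$ ($g = \left(-4\right) \left(-1\right) + 2 \left(- \frac{1}{4}\right) = 4 - \frac{1}{2} = \frac{7}{2} \approx 3.5$)
$y{\left(q,H \right)} = -23$ ($y{\left(q,H \right)} = -2 + \frac{7}{2} \left(-6\right) = -2 - 21 = -23$)
$U = \frac{1}{1220}$ ($U = \frac{1}{\left(-40\right) 5 + 1420} = \frac{1}{-200 + 1420} = \frac{1}{1220} \approx 0.00081967$)
$\frac{1}{y{\left(88,80 \right)} + U} = \frac{1}{-23 + \frac{1}{1220}} = \frac{1}{- \frac{28059}{1220}} = - \frac{1220}{28059}$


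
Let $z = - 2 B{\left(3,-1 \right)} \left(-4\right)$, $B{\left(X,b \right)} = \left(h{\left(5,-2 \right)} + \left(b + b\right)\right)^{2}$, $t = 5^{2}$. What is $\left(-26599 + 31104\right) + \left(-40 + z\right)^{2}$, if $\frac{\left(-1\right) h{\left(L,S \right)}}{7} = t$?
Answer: $62796354969$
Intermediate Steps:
$t = 25$
$h{\left(L,S \right)} = -175$ ($h{\left(L,S \right)} = \left(-7\right) 25 = -175$)
$B{\left(X,b \right)} = \left(-175 + 2 b\right)^{2}$ ($B{\left(X,b \right)} = \left(-175 + \left(b + b\right)\right)^{2} = \left(-175 + 2 b\right)^{2}$)
$z = 250632$ ($z = - 2 \left(-175 + 2 \left(-1\right)\right)^{2} \left(-4\right) = - 2 \left(-175 - 2\right)^{2} \left(-4\right) = - 2 \left(-177\right)^{2} \left(-4\right) = \left(-2\right) 31329 \left(-4\right) = \left(-62658\right) \left(-4\right) = 250632$)
$\left(-26599 + 31104\right) + \left(-40 + z\right)^{2} = \left(-26599 + 31104\right) + \left(-40 + 250632\right)^{2} = 4505 + 250592^{2} = 4505 + 62796350464 = 62796354969$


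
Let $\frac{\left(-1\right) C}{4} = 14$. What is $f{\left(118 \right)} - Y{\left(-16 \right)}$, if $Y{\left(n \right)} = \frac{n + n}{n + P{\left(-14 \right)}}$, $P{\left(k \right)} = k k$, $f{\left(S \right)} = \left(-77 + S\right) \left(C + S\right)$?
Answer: $\frac{114398}{45} \approx 2542.2$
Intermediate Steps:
$C = -56$ ($C = \left(-4\right) 14 = -56$)
$f{\left(S \right)} = \left(-77 + S\right) \left(-56 + S\right)$
$P{\left(k \right)} = k^{2}$
$Y{\left(n \right)} = \frac{2 n}{196 + n}$ ($Y{\left(n \right)} = \frac{n + n}{n + \left(-14\right)^{2}} = \frac{2 n}{n + 196} = \frac{2 n}{196 + n}$)
$f{\left(118 \right)} - Y{\left(-16 \right)} = \left(4312 + 118^{2} - 15694\right) - 2 \left(-16\right) \frac{1}{196 - 16} = \left(4312 + 13924 - 15694\right) - 2 \left(-16\right) \frac{1}{180} = 2542 - 2 \left(-16\right) \frac{1}{180} = 2542 - - \frac{8}{45} = 2542 + \frac{8}{45} = \frac{114398}{45}$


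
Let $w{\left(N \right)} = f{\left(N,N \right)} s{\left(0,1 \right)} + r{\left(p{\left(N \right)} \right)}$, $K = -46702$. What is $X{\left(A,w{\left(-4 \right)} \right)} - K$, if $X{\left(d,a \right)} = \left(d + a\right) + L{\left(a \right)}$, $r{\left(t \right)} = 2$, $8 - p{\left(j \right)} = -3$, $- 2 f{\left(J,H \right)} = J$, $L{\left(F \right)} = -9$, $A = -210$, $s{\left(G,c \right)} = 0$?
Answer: $46485$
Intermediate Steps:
$f{\left(J,H \right)} = - \frac{J}{2}$
$p{\left(j \right)} = 11$ ($p{\left(j \right)} = 8 - -3 = 8 + 3 = 11$)
$w{\left(N \right)} = 2$ ($w{\left(N \right)} = - \frac{N}{2} \cdot 0 + 2 = 0 + 2 = 2$)
$X{\left(d,a \right)} = -9 + a + d$ ($X{\left(d,a \right)} = \left(d + a\right) - 9 = \left(a + d\right) - 9 = -9 + a + d$)
$X{\left(A,w{\left(-4 \right)} \right)} - K = \left(-9 + 2 - 210\right) - -46702 = -217 + 46702 = 46485$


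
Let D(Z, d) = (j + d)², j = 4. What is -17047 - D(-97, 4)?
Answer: -17111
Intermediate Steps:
D(Z, d) = (4 + d)²
-17047 - D(-97, 4) = -17047 - (4 + 4)² = -17047 - 1*8² = -17047 - 1*64 = -17047 - 64 = -17111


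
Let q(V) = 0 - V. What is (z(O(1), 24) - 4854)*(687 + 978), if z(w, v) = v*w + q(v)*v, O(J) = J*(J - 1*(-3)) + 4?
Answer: -8721270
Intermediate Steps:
O(J) = 4 + J*(3 + J) (O(J) = J*(J + 3) + 4 = J*(3 + J) + 4 = 4 + J*(3 + J))
q(V) = -V
z(w, v) = -v² + v*w (z(w, v) = v*w + (-v)*v = v*w - v² = -v² + v*w)
(z(O(1), 24) - 4854)*(687 + 978) = (24*((4 + 1² + 3*1) - 1*24) - 4854)*(687 + 978) = (24*((4 + 1 + 3) - 24) - 4854)*1665 = (24*(8 - 24) - 4854)*1665 = (24*(-16) - 4854)*1665 = (-384 - 4854)*1665 = -5238*1665 = -8721270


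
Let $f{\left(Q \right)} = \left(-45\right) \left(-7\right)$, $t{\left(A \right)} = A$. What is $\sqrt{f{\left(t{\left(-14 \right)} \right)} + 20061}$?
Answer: $6 \sqrt{566} \approx 142.74$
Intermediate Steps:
$f{\left(Q \right)} = 315$
$\sqrt{f{\left(t{\left(-14 \right)} \right)} + 20061} = \sqrt{315 + 20061} = \sqrt{20376} = 6 \sqrt{566}$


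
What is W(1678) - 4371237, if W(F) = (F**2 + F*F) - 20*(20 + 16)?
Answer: 1259411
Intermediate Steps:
W(F) = -720 + 2*F**2 (W(F) = (F**2 + F**2) - 20*36 = 2*F**2 - 720 = -720 + 2*F**2)
W(1678) - 4371237 = (-720 + 2*1678**2) - 4371237 = (-720 + 2*2815684) - 4371237 = (-720 + 5631368) - 4371237 = 5630648 - 4371237 = 1259411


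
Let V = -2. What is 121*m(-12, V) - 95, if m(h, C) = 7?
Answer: 752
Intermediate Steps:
121*m(-12, V) - 95 = 121*7 - 95 = 847 - 95 = 752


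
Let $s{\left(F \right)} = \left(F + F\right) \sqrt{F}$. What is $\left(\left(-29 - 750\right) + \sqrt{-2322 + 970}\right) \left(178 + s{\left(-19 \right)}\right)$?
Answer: $- 2 \left(89 - 19 i \sqrt{19}\right) \left(779 - 26 i \sqrt{2}\right) \approx -1.3257 \cdot 10^{5} + 1.3558 \cdot 10^{5} i$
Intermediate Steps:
$s{\left(F \right)} = 2 F^{\frac{3}{2}}$ ($s{\left(F \right)} = 2 F \sqrt{F} = 2 F^{\frac{3}{2}}$)
$\left(\left(-29 - 750\right) + \sqrt{-2322 + 970}\right) \left(178 + s{\left(-19 \right)}\right) = \left(\left(-29 - 750\right) + \sqrt{-2322 + 970}\right) \left(178 + 2 \left(-19\right)^{\frac{3}{2}}\right) = \left(\left(-29 - 750\right) + \sqrt{-1352}\right) \left(178 + 2 \left(- 19 i \sqrt{19}\right)\right) = \left(-779 + 26 i \sqrt{2}\right) \left(178 - 38 i \sqrt{19}\right)$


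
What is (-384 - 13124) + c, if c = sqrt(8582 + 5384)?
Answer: -13508 + sqrt(13966) ≈ -13390.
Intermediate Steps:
c = sqrt(13966) ≈ 118.18
(-384 - 13124) + c = (-384 - 13124) + sqrt(13966) = -13508 + sqrt(13966)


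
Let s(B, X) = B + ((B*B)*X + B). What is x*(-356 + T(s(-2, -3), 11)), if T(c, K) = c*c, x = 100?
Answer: -10000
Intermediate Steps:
s(B, X) = 2*B + X*B² (s(B, X) = B + (B²*X + B) = B + (X*B² + B) = B + (B + X*B²) = 2*B + X*B²)
T(c, K) = c²
x*(-356 + T(s(-2, -3), 11)) = 100*(-356 + (-2*(2 - 2*(-3)))²) = 100*(-356 + (-2*(2 + 6))²) = 100*(-356 + (-2*8)²) = 100*(-356 + (-16)²) = 100*(-356 + 256) = 100*(-100) = -10000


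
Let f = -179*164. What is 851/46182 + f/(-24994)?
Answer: 688494343/577136454 ≈ 1.1929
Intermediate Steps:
f = -29356
851/46182 + f/(-24994) = 851/46182 - 29356/(-24994) = 851*(1/46182) - 29356*(-1/24994) = 851/46182 + 14678/12497 = 688494343/577136454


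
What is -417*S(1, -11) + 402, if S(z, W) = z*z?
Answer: -15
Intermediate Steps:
S(z, W) = z²
-417*S(1, -11) + 402 = -417*1² + 402 = -417*1 + 402 = -417 + 402 = -15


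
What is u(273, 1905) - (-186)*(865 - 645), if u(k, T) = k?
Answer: 41193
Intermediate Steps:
u(273, 1905) - (-186)*(865 - 645) = 273 - (-186)*(865 - 645) = 273 - (-186)*220 = 273 - 1*(-40920) = 273 + 40920 = 41193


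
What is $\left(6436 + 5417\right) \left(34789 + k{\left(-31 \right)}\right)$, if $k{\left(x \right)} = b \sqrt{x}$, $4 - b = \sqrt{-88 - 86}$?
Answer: $412354017 + 11853 \sqrt{5394} + 47412 i \sqrt{31} \approx 4.1322 \cdot 10^{8} + 2.6398 \cdot 10^{5} i$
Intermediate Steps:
$b = 4 - i \sqrt{174}$ ($b = 4 - \sqrt{-88 - 86} = 4 - \sqrt{-174} = 4 - i \sqrt{174} \approx 4.0 - 13.191 i$)
$k{\left(x \right)} = \sqrt{x} \left(4 - i \sqrt{174}\right)$ ($k{\left(x \right)} = \left(4 - i \sqrt{174}\right) \sqrt{x} = \sqrt{x} \left(4 - i \sqrt{174}\right)$)
$\left(6436 + 5417\right) \left(34789 + k{\left(-31 \right)}\right) = \left(6436 + 5417\right) \left(34789 + \sqrt{-31} \left(4 - i \sqrt{174}\right)\right) = 11853 \left(34789 + i \sqrt{31} \left(4 - i \sqrt{174}\right)\right) = 412354017 + 11853 i \sqrt{31} \left(4 - i \sqrt{174}\right)$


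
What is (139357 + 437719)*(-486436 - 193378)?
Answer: -392304343864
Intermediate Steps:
(139357 + 437719)*(-486436 - 193378) = 577076*(-679814) = -392304343864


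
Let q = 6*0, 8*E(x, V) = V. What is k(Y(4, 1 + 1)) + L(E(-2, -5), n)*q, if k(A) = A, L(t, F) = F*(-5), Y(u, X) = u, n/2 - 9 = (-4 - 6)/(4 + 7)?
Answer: 4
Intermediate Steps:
E(x, V) = V/8
n = 178/11 (n = 18 + 2*((-4 - 6)/(4 + 7)) = 18 + 2*(-10/11) = 18 - 20/11 = 178/11 ≈ 16.182)
L(t, F) = -5*F
q = 0
k(Y(4, 1 + 1)) + L(E(-2, -5), n)*q = 4 - 5*178/11*0 = 4 - 890/11*0 = 4 + 0 = 4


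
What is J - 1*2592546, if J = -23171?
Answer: -2615717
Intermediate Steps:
J - 1*2592546 = -23171 - 1*2592546 = -23171 - 2592546 = -2615717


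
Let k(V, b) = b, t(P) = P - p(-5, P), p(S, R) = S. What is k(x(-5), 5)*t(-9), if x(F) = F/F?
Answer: -20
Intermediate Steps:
x(F) = 1
t(P) = 5 + P (t(P) = P - 1*(-5) = P + 5 = 5 + P)
k(x(-5), 5)*t(-9) = 5*(5 - 9) = 5*(-4) = -20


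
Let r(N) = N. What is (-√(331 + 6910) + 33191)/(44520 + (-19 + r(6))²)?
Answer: 33191/44689 - √7241/44689 ≈ 0.74081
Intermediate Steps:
(-√(331 + 6910) + 33191)/(44520 + (-19 + r(6))²) = (-√(331 + 6910) + 33191)/(44520 + (-19 + 6)²) = (-√7241 + 33191)/(44520 + (-13)²) = (33191 - √7241)/(44520 + 169) = (33191 - √7241)/44689 = (33191 - √7241)*(1/44689) = 33191/44689 - √7241/44689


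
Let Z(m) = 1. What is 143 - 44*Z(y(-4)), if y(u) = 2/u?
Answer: 99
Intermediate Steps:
143 - 44*Z(y(-4)) = 143 - 44*1 = 143 - 44 = 99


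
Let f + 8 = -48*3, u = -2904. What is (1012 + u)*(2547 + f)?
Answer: -4531340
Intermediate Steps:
f = -152 (f = -8 - 48*3 = -8 - 144 = -152)
(1012 + u)*(2547 + f) = (1012 - 2904)*(2547 - 152) = -1892*2395 = -4531340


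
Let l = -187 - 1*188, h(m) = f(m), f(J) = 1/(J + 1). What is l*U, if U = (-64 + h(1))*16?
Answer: 381000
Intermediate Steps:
f(J) = 1/(1 + J)
h(m) = 1/(1 + m)
l = -375 (l = -187 - 188 = -375)
U = -1016 (U = (-64 + 1/(1 + 1))*16 = (-64 + 1/2)*16 = (-64 + ½)*16 = -127/2*16 = -1016)
l*U = -375*(-1016) = 381000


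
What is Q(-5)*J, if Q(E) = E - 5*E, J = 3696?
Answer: 73920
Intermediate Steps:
Q(E) = -4*E
Q(-5)*J = -4*(-5)*3696 = 20*3696 = 73920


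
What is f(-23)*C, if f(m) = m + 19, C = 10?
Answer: -40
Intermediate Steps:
f(m) = 19 + m
f(-23)*C = (19 - 23)*10 = -4*10 = -40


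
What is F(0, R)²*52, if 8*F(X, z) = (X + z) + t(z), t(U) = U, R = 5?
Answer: 325/4 ≈ 81.250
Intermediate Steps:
F(X, z) = z/4 + X/8 (F(X, z) = ((X + z) + z)/8 = (X + 2*z)/8 = z/4 + X/8)
F(0, R)²*52 = ((¼)*5 + (⅛)*0)²*52 = (5/4 + 0)²*52 = (5/4)²*52 = (25/16)*52 = 325/4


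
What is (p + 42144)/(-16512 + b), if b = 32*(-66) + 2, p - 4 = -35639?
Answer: -6509/18622 ≈ -0.34953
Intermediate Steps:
p = -35635 (p = 4 - 35639 = -35635)
b = -2110 (b = -2112 + 2 = -2110)
(p + 42144)/(-16512 + b) = (-35635 + 42144)/(-16512 - 2110) = 6509/(-18622) = 6509*(-1/18622) = -6509/18622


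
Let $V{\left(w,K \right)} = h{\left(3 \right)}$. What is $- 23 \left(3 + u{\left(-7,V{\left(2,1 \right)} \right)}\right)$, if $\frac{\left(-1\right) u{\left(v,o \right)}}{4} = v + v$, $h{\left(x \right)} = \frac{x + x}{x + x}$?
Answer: $-1357$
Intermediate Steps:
$h{\left(x \right)} = 1$ ($h{\left(x \right)} = \frac{2 x}{2 x} = 2 x \frac{1}{2 x} = 1$)
$V{\left(w,K \right)} = 1$
$u{\left(v,o \right)} = - 8 v$ ($u{\left(v,o \right)} = - 4 \left(v + v\right) = - 4 \cdot 2 v = - 8 v$)
$- 23 \left(3 + u{\left(-7,V{\left(2,1 \right)} \right)}\right) = - 23 \left(3 - -56\right) = - 23 \left(3 + 56\right) = \left(-23\right) 59 = -1357$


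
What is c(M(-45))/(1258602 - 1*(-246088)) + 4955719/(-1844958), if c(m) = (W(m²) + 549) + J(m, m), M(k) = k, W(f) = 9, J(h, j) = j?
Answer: -1863968589664/694022463255 ≈ -2.6857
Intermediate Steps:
c(m) = 558 + m (c(m) = (9 + 549) + m = 558 + m)
c(M(-45))/(1258602 - 1*(-246088)) + 4955719/(-1844958) = (558 - 45)/(1258602 - 1*(-246088)) + 4955719/(-1844958) = 513/(1258602 + 246088) + 4955719*(-1/1844958) = 513/1504690 - 4955719/1844958 = -1863968589664/694022463255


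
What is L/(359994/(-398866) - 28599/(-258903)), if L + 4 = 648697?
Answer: -11164828640045769/13632726308 ≈ -8.1897e+5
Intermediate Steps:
L = 648693 (L = -4 + 648697 = 648693)
L/(359994/(-398866) - 28599/(-258903)) = 648693/(359994/(-398866) - 28599/(-258903)) = 648693/(359994*(-1/398866) - 28599*(-1/258903)) = 648693/(-179997/199433 + 9533/86301) = 648693/(-13632726308/17211267333) = 648693*(-17211267333/13632726308) = -11164828640045769/13632726308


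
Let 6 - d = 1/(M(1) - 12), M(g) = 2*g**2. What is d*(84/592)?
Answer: 1281/1480 ≈ 0.86554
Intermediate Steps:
d = 61/10 (d = 6 - 1/(2*1**2 - 12) = 6 - 1/(2*1 - 12) = 6 - 1/(2 - 12) = 6 - 1/(-10) = 6 - 1*(-1/10) = 6 + 1/10 = 61/10 ≈ 6.1000)
d*(84/592) = 61*(84/592)/10 = 61*(84*(1/592))/10 = (61/10)*(21/148) = 1281/1480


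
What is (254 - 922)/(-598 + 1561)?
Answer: -668/963 ≈ -0.69367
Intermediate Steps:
(254 - 922)/(-598 + 1561) = -668/963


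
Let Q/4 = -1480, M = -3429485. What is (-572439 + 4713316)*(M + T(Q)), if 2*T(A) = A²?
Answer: 58360340288055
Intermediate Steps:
Q = -5920 (Q = 4*(-1480) = -5920)
T(A) = A²/2
(-572439 + 4713316)*(M + T(Q)) = (-572439 + 4713316)*(-3429485 + (½)*(-5920)²) = 4140877*(-3429485 + (½)*35046400) = 4140877*(-3429485 + 17523200) = 4140877*14093715 = 58360340288055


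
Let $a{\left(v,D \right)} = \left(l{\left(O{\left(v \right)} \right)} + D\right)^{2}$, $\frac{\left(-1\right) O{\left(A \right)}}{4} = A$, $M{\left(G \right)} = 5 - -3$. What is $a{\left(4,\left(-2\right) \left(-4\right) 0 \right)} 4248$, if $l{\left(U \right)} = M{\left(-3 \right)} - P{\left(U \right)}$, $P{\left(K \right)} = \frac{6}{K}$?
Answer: $\frac{2383659}{8} \approx 2.9796 \cdot 10^{5}$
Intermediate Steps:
$M{\left(G \right)} = 8$ ($M{\left(G \right)} = 5 + 3 = 8$)
$O{\left(A \right)} = - 4 A$
$l{\left(U \right)} = 8 - \frac{6}{U}$
$a{\left(v,D \right)} = \left(8 + D + \frac{3}{2 v}\right)^{2}$ ($a{\left(v,D \right)} = \left(\left(8 - \frac{6}{\left(-4\right) v}\right) + D\right)^{2} = \left(\left(8 - 6 \left(- \frac{1}{4 v}\right)\right) + D\right)^{2} = \left(\left(8 + \frac{3}{2 v}\right) + D\right)^{2} = \left(8 + D + \frac{3}{2 v}\right)^{2}$)
$a{\left(4,\left(-2\right) \left(-4\right) 0 \right)} 4248 = \frac{\left(3 + 2 \cdot 4 \left(8 + \left(-2\right) \left(-4\right) 0\right)\right)^{2}}{4 \cdot 16} \cdot 4248 = \frac{1}{4} \cdot \frac{1}{16} \left(3 + 2 \cdot 4 \left(8 + 8 \cdot 0\right)\right)^{2} \cdot 4248 = \frac{1}{4} \cdot \frac{1}{16} \left(3 + 2 \cdot 4 \left(8 + 0\right)\right)^{2} \cdot 4248 = \frac{1}{4} \cdot \frac{1}{16} \left(3 + 2 \cdot 4 \cdot 8\right)^{2} \cdot 4248 = \frac{1}{4} \cdot \frac{1}{16} \left(3 + 64\right)^{2} \cdot 4248 = \frac{1}{4} \cdot \frac{1}{16} \cdot 67^{2} \cdot 4248 = \frac{1}{4} \cdot \frac{1}{16} \cdot 4489 \cdot 4248 = \frac{4489}{64} \cdot 4248 = \frac{2383659}{8}$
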